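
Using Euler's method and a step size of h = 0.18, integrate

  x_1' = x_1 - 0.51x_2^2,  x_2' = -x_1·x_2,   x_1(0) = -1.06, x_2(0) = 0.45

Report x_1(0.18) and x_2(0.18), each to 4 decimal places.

-1.2694, 0.5359

Euler on (x_1,x_2): x_1_{n+1} = x_1_n + h·x_1', x_2_{n+1} = x_2_n + h·x_2'.
0.000000: (-1.060000, 0.450000); f=(-1.163275, 0.477000) → (-1.269389, 0.535860)
(x_1(0.18), x_2(0.18)) ≈ (-1.2694, 0.5359)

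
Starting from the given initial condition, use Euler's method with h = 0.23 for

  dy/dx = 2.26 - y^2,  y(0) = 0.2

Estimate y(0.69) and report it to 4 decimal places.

Euler: y_{n+1} = y_n + h·f(x_n, y_n).
x=0.000000, y=0.200000: f=2.220000 → y ← 0.200000 + 0.23·2.220000 = 0.710600
x=0.230000, y=0.710600: f=1.755048 → y ← 0.710600 + 0.23·1.755048 = 1.114261
x=0.460000, y=1.114261: f=1.018423 → y ← 1.114261 + 0.23·1.018423 = 1.348498
y(0.69) ≈ 1.3485

1.3485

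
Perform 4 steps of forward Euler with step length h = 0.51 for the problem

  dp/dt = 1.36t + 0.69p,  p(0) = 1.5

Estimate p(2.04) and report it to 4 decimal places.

Euler: p_{n+1} = p_n + h·f(t_n, p_n).
t=0.000000, p=1.500000: f=1.035000 → p ← 1.500000 + 0.51·1.035000 = 2.027850
t=0.510000, p=2.027850: f=2.092817 → p ← 2.027850 + 0.51·2.092817 = 3.095186
t=1.020000, p=3.095186: f=3.522879 → p ← 3.095186 + 0.51·3.522879 = 4.891855
t=1.530000, p=4.891855: f=5.456180 → p ← 4.891855 + 0.51·5.456180 = 7.674506
p(2.04) ≈ 7.6745

7.6745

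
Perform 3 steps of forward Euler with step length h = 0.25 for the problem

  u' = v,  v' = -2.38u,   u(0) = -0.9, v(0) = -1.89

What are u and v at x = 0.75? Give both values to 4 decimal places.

-1.8456, 0.4803

Euler on (u,v): u_{n+1} = u_n + h·u', v_{n+1} = v_n + h·v'.
0.000000: (-0.900000, -1.890000); f=(-1.890000, 2.142000) → (-1.372500, -1.354500)
0.250000: (-1.372500, -1.354500); f=(-1.354500, 3.266550) → (-1.711125, -0.537862)
0.500000: (-1.711125, -0.537862); f=(-0.537862, 4.072477) → (-1.845591, 0.480257)
(u(0.75), v(0.75)) ≈ (-1.8456, 0.4803)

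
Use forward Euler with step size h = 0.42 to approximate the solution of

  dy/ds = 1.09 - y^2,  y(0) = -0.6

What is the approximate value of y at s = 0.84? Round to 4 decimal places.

Euler: y_{n+1} = y_n + h·f(s_n, y_n).
s=0.000000, y=-0.600000: f=0.730000 → y ← -0.600000 + 0.42·0.730000 = -0.293400
s=0.420000, y=-0.293400: f=1.003916 → y ← -0.293400 + 0.42·1.003916 = 0.128245
y(0.84) ≈ 0.1282

0.1282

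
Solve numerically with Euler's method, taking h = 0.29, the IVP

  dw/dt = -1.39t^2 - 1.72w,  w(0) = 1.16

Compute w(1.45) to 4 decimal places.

Euler: w_{n+1} = w_n + h·f(t_n, w_n).
t=0.000000, w=1.160000: f=-1.995200 → w ← 1.160000 + 0.29·(-1.995200) = 0.581392
t=0.290000, w=0.581392: f=-1.116893 → w ← 0.581392 + 0.29·(-1.116893) = 0.257493
t=0.580000, w=0.257493: f=-0.910484 → w ← 0.257493 + 0.29·(-0.910484) = -0.006547
t=0.870000, w=-0.006547: f=-1.040830 → w ← -0.006547 + 0.29·(-1.040830) = -0.308388
t=1.160000, w=-0.308388: f=-1.339957 → w ← -0.308388 + 0.29·(-1.339957) = -0.696975
w(1.45) ≈ -0.6970

-0.6970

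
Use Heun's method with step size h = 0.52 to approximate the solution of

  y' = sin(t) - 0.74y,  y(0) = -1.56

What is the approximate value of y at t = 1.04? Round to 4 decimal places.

-0.3483

Heun: k1 = f(t_n, y_n); k2 = f(t_n + h, y_n + h·k1); y_{n+1} = y_n + (h/2)·(k1 + k2).
t=0.000000, y=-1.560000:
  k1 = f(0.000000, -1.560000) = 1.154400
  k2 = f(0.520000, -0.959712) = 1.207067
  y ← -1.560000 + (0.52/2)·(1.154400 + 1.207067) = -0.946019
t=0.520000, y=-0.946019:
  k1 = f(0.520000, -0.946019) = 1.196934
  k2 = f(1.040000, -0.323613) = 1.101878
  y ← -0.946019 + (0.52/2)·(1.196934 + 1.101878) = -0.348328
y(1.04) ≈ -0.3483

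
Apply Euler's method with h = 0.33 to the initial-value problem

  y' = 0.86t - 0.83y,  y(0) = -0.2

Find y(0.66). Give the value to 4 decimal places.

-0.0118

Euler: y_{n+1} = y_n + h·f(t_n, y_n).
t=0.000000, y=-0.200000: f=0.166000 → y ← -0.200000 + 0.33·0.166000 = -0.145220
t=0.330000, y=-0.145220: f=0.404333 → y ← -0.145220 + 0.33·0.404333 = -0.011790
y(0.66) ≈ -0.0118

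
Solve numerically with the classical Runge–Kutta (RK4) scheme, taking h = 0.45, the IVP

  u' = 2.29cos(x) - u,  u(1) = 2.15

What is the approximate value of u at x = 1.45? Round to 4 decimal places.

1.6366

RK4: k1 = f(x_n, u_n); k2 = f(x_n + h/2, u_n + (h/2)·k1); k3 = f(x_n + h/2, u_n + (h/2)·k2); k4 = f(x_n + h, u_n + h·k3); u_{n+1} = u_n + (h/6)·(k1 + 2k2 + 2k3 + k4).
x=1.000000, u=2.150000:
  k1 = f(1.000000, 2.150000) = -0.912708
  k2 = f(1.225000, 1.944641) = -1.168454
  k3 = f(1.225000, 1.887098) = -1.110911
  k4 = f(1.450000, 1.650090) = -1.374139
  u ← 2.150000 + (0.45/6)·(k1 + 2k2 + 2k3 + k4) = 1.636582
u(1.45) ≈ 1.6366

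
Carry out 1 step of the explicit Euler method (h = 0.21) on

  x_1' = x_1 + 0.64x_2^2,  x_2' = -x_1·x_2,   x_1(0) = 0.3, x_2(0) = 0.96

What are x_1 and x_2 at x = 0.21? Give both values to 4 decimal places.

0.4869, 0.8995

Euler on (x_1,x_2): x_1_{n+1} = x_1_n + h·x_1', x_2_{n+1} = x_2_n + h·x_2'.
0.000000: (0.300000, 0.960000); f=(0.889824, -0.288000) → (0.486863, 0.899520)
(x_1(0.21), x_2(0.21)) ≈ (0.4869, 0.8995)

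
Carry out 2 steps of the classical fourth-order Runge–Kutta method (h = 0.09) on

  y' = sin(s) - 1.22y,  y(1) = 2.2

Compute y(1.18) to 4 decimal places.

1.9096

RK4: k1 = f(s_n, y_n); k2 = f(s_n + h/2, y_n + (h/2)·k1); k3 = f(s_n + h/2, y_n + (h/2)·k2); k4 = f(s_n + h, y_n + h·k3); y_{n+1} = y_n + (h/6)·(k1 + 2k2 + 2k3 + k4).
s=1.000000, y=2.200000:
  k1 = f(1.000000, 2.200000) = -1.842529
  k2 = f(1.045000, 2.117086) = -1.717921
  k3 = f(1.045000, 2.122694) = -1.724762
  k4 = f(1.090000, 2.044771) = -1.607994
  y ← 2.200000 + (0.09/6)·(k1 + 2k2 + 2k3 + k4) = 2.044962
s=1.090000, y=2.044962:
  k1 = f(1.090000, 2.044962) = -1.608226
  k2 = f(1.135000, 1.972591) = -1.500027
  k3 = f(1.135000, 1.977460) = -1.505968
  k4 = f(1.180000, 1.909425) = -1.404892
  y ← 2.044962 + (0.09/6)·(k1 + 2k2 + 2k3 + k4) = 1.909585
y(1.18) ≈ 1.9096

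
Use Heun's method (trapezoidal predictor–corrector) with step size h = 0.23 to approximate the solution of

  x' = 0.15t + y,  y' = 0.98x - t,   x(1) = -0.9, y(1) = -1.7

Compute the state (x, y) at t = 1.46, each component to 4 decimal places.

-1.8281, -2.8546

Heun on (x,y): k1 = f(t_n, state_n); k2 = f(t_n + h, state_n + h·k1); state_{n+1} = state_n + (h/2)·(k1 + k2).
1.000000: (-0.900000, -1.700000)
  k1 = (-1.550000, -1.882000)
  predictor → (-1.256500, -2.132860)
  k2 = (-1.948360, -2.461370)
  → (-1.302311, -2.199488)
1.230000: (-1.302311, -2.199488)
  k1 = (-2.014988, -2.506265)
  predictor → (-1.765759, -2.775929)
  k2 = (-2.556929, -3.190443)
  → (-1.828082, -2.854609)
(x(1.46), y(1.46)) ≈ (-1.8281, -2.8546)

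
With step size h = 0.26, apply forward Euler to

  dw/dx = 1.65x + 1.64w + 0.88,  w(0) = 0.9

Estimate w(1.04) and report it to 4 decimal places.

6.2902

Euler: w_{n+1} = w_n + h·f(x_n, w_n).
x=0.000000, w=0.900000: f=2.356000 → w ← 0.900000 + 0.26·2.356000 = 1.512560
x=0.260000, w=1.512560: f=3.789598 → w ← 1.512560 + 0.26·3.789598 = 2.497856
x=0.520000, w=2.497856: f=5.834483 → w ← 2.497856 + 0.26·5.834483 = 4.014821
x=0.780000, w=4.014821: f=8.751307 → w ← 4.014821 + 0.26·8.751307 = 6.290161
w(1.04) ≈ 6.2902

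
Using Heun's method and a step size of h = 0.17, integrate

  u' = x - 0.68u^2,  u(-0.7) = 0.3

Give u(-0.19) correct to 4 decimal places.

Heun: k1 = f(x_n, u_n); k2 = f(x_n + h, u_n + h·k1); u_{n+1} = u_n + (h/2)·(k1 + k2).
x=-0.700000, u=0.300000:
  k1 = f(-0.700000, 0.300000) = -0.761200
  k2 = f(-0.530000, 0.170596) = -0.549790
  u ← 0.300000 + (0.17/2)·(-0.761200 + (-0.549790)) = 0.188566
x=-0.530000, u=0.188566:
  k1 = f(-0.530000, 0.188566) = -0.554179
  k2 = f(-0.360000, 0.094355) = -0.366054
  u ← 0.188566 + (0.17/2)·(-0.554179 + (-0.366054)) = 0.110346
x=-0.360000, u=0.110346:
  k1 = f(-0.360000, 0.110346) = -0.368280
  k2 = f(-0.190000, 0.047738) = -0.191550
  u ← 0.110346 + (0.17/2)·(-0.368280 + (-0.191550)) = 0.062761
u(-0.19) ≈ 0.0628

0.0628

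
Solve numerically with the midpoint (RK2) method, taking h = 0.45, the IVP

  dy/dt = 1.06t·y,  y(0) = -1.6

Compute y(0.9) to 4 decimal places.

Midpoint: k1 = f(t_n, y_n); k2 = f(t_n + h/2, y_n + (h/2)·k1); y_{n+1} = y_n + h·k2.
t=0.000000, y=-1.600000:
  k1 = f(0.000000, -1.600000) = 0.000000
  k2 = f(0.225000, -1.600000) = -0.381600
  y ← -1.600000 + 0.45·(-0.381600) = -1.771720
t=0.450000, y=-1.771720:
  k1 = f(0.450000, -1.771720) = -0.845110
  k2 = f(0.675000, -1.961870) = -1.403718
  y ← -1.771720 + 0.45·(-1.403718) = -2.403393
y(0.9) ≈ -2.4034

-2.4034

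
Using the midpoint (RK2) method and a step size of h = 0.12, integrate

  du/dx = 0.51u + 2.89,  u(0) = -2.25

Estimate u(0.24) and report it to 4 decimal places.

Midpoint: k1 = f(x_n, u_n); k2 = f(x_n + h/2, u_n + (h/2)·k1); u_{n+1} = u_n + h·k2.
x=0.000000, u=-2.250000:
  k1 = f(0.000000, -2.250000) = 1.742500
  k2 = f(0.060000, -2.145450) = 1.795821
  u ← -2.250000 + 0.12·1.795821 = -2.034502
x=0.120000, u=-2.034502:
  k1 = f(0.120000, -2.034502) = 1.852404
  k2 = f(0.180000, -1.923357) = 1.909088
  u ← -2.034502 + 0.12·1.909088 = -1.805411
u(0.24) ≈ -1.8054

-1.8054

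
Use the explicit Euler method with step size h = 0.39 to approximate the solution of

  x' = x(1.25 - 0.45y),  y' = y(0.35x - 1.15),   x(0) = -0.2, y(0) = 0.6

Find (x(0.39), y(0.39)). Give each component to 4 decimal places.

-0.2764, 0.3145

Euler on (x,y): x_{n+1} = x_n + h·x', y_{n+1} = y_n + h·y'.
0.000000: (-0.200000, 0.600000); f=(-0.196000, -0.732000) → (-0.276440, 0.314520)
(x(0.39), y(0.39)) ≈ (-0.2764, 0.3145)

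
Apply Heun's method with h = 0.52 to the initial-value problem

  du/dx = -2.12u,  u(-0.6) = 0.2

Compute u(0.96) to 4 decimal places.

0.0258

Heun: k1 = f(x_n, u_n); k2 = f(x_n + h, u_n + h·k1); u_{n+1} = u_n + (h/2)·(k1 + k2).
x=-0.600000, u=0.200000:
  k1 = f(-0.600000, 0.200000) = -0.424000
  k2 = f(-0.080000, -0.020480) = 0.043418
  u ← 0.200000 + (0.52/2)·(-0.424000 + 0.043418) = 0.101049
x=-0.080000, u=0.101049:
  k1 = f(-0.080000, 0.101049) = -0.214223
  k2 = f(0.440000, -0.010347) = 0.021936
  u ← 0.101049 + (0.52/2)·(-0.214223 + 0.021936) = 0.051054
x=0.440000, u=0.051054:
  k1 = f(0.440000, 0.051054) = -0.108235
  k2 = f(0.960000, -0.005228) = 0.011083
  u ← 0.051054 + (0.52/2)·(-0.108235 + 0.011083) = 0.025795
u(0.96) ≈ 0.0258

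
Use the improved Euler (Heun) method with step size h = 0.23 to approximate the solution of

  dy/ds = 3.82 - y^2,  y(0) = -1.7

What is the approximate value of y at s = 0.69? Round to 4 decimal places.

-0.0798

Heun: k1 = f(s_n, y_n); k2 = f(s_n + h, y_n + h·k1); y_{n+1} = y_n + (h/2)·(k1 + k2).
s=0.000000, y=-1.700000:
  k1 = f(0.000000, -1.700000) = 0.930000
  k2 = f(0.230000, -1.486100) = 1.611507
  y ← -1.700000 + (0.23/2)·(0.930000 + 1.611507) = -1.407727
s=0.230000, y=-1.407727:
  k1 = f(0.230000, -1.407727) = 1.838305
  k2 = f(0.460000, -0.984916) = 2.849940
  y ← -1.407727 + (0.23/2)·(1.838305 + 2.849940) = -0.868579
s=0.460000, y=-0.868579:
  k1 = f(0.460000, -0.868579) = 3.065571
  k2 = f(0.690000, -0.163497) = 3.793269
  y ← -0.868579 + (0.23/2)·(3.065571 + 3.793269) = -0.079812
y(0.69) ≈ -0.0798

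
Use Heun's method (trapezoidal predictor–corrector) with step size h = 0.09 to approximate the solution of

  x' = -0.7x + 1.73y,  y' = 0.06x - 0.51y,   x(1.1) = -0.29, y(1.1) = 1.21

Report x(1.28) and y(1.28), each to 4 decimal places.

0.0814, 1.1030

Heun on (x,y): k1 = f(t_n, state_n); k2 = f(t_n + h, state_n + h·k1); state_{n+1} = state_n + (h/2)·(k1 + k2).
1.100000: (-0.290000, 1.210000)
  k1 = (2.296300, -0.634500)
  predictor → (-0.083333, 1.152895)
  k2 = (2.052841, -0.592976)
  → (-0.094289, 1.154764)
1.190000: (-0.094289, 1.154764)
  k1 = (2.063743, -0.594587)
  predictor → (0.091448, 1.101251)
  k2 = (1.841150, -0.556151)
  → (0.081432, 1.102980)
(x(1.28), y(1.28)) ≈ (0.0814, 1.1030)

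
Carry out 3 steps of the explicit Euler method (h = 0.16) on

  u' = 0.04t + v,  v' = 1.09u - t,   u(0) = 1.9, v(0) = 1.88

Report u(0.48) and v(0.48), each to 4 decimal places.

Euler on (u,v): u_{n+1} = u_n + h·u', v_{n+1} = v_n + h·v'.
0.000000: (1.900000, 1.880000); f=(1.880000, 2.071000) → (2.200800, 2.211360)
0.160000: (2.200800, 2.211360); f=(2.217760, 2.238872) → (2.555642, 2.569580)
0.320000: (2.555642, 2.569580); f=(2.582380, 2.465649) → (2.968822, 2.964083)
(u(0.48), v(0.48)) ≈ (2.9688, 2.9641)

2.9688, 2.9641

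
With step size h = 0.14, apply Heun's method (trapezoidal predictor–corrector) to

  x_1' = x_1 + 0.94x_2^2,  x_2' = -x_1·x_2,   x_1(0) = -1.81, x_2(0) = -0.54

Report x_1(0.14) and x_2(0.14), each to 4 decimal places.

-2.0291, -0.7044

Heun on (x_1,x_2): k1 = f(x_n, state_n); k2 = f(x_n + h, state_n + h·k1); state_{n+1} = state_n + (h/2)·(k1 + k2).
0.000000: (-1.810000, -0.540000)
  k1 = (-1.535896, -0.977400)
  predictor → (-2.025025, -0.676836)
  k2 = (-1.594405, -1.370610)
  → (-2.029121, -0.704361)
(x_1(0.14), x_2(0.14)) ≈ (-2.0291, -0.7044)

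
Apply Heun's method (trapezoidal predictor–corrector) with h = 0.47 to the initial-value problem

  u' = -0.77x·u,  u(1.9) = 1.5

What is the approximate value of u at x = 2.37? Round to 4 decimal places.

0.7833

Heun: k1 = f(x_n, u_n); k2 = f(x_n + h, u_n + h·k1); u_{n+1} = u_n + (h/2)·(k1 + k2).
x=1.900000, u=1.500000:
  k1 = f(1.900000, 1.500000) = -2.194500
  k2 = f(2.370000, 0.468585) = -0.855121
  u ← 1.500000 + (0.47/2)·(-2.194500 + (-0.855121)) = 0.783339
u(2.37) ≈ 0.7833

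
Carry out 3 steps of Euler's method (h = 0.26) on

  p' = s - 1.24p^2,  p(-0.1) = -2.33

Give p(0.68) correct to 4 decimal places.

-38.4933

Euler: p_{n+1} = p_n + h·f(s_n, p_n).
s=-0.100000, p=-2.330000: f=-6.831836 → p ← -2.330000 + 0.26·(-6.831836) = -4.106277
s=0.160000, p=-4.106277: f=-20.748277 → p ← -4.106277 + 0.26·(-20.748277) = -9.500829
s=0.420000, p=-9.500829: f=-111.509541 → p ← -9.500829 + 0.26·(-111.509541) = -38.493310
p(0.68) ≈ -38.4933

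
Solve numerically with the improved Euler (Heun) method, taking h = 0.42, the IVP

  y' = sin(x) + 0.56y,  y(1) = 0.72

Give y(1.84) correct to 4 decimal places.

2.1450

Heun: k1 = f(x_n, y_n); k2 = f(x_n + h, y_n + h·k1); y_{n+1} = y_n + (h/2)·(k1 + k2).
x=1.000000, y=0.720000:
  k1 = f(1.000000, 0.720000) = 1.244671
  k2 = f(1.420000, 1.242762) = 1.684598
  y ← 0.720000 + (0.42/2)·(1.244671 + 1.684598) = 1.335147
x=1.420000, y=1.335147:
  k1 = f(1.420000, 1.335147) = 1.736334
  k2 = f(1.840000, 2.064407) = 2.120051
  y ← 1.335147 + (0.42/2)·(1.736334 + 2.120051) = 2.144987
y(1.84) ≈ 2.1450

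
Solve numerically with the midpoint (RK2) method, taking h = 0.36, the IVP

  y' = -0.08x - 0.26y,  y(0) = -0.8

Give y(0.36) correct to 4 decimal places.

-0.7338

Midpoint: k1 = f(x_n, y_n); k2 = f(x_n + h/2, y_n + (h/2)·k1); y_{n+1} = y_n + h·k2.
x=0.000000, y=-0.800000:
  k1 = f(0.000000, -0.800000) = 0.208000
  k2 = f(0.180000, -0.762560) = 0.183866
  y ← -0.800000 + 0.36·0.183866 = -0.733808
y(0.36) ≈ -0.7338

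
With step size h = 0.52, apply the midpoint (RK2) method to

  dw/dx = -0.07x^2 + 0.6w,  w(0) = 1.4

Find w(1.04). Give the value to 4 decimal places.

Midpoint: k1 = f(x_n, w_n); k2 = f(x_n + h/2, w_n + (h/2)·k1); w_{n+1} = w_n + h·k2.
x=0.000000, w=1.400000:
  k1 = f(0.000000, 1.400000) = 0.840000
  k2 = f(0.260000, 1.618400) = 0.966308
  w ← 1.400000 + 0.52·0.966308 = 1.902480
x=0.520000, w=1.902480:
  k1 = f(0.520000, 1.902480) = 1.122560
  k2 = f(0.780000, 2.194346) = 1.274019
  w ← 1.902480 + 0.52·1.274019 = 2.564970
w(1.04) ≈ 2.5650

2.5650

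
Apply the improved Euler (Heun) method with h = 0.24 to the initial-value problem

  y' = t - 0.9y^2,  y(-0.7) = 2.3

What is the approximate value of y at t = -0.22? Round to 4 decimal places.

1.0773

Heun: k1 = f(t_n, y_n); k2 = f(t_n + h, y_n + h·k1); y_{n+1} = y_n + (h/2)·(k1 + k2).
t=-0.700000, y=2.300000:
  k1 = f(-0.700000, 2.300000) = -5.461000
  k2 = f(-0.460000, 0.989360) = -1.340950
  y ← 2.300000 + (0.24/2)·(-5.461000 + (-1.340950)) = 1.483766
t=-0.460000, y=1.483766:
  k1 = f(-0.460000, 1.483766) = -2.441405
  k2 = f(-0.220000, 0.897829) = -0.945487
  y ← 1.483766 + (0.24/2)·(-2.441405 + (-0.945487)) = 1.077339
y(-0.22) ≈ 1.0773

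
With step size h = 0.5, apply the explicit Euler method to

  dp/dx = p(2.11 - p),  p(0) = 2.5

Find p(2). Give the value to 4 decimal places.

Euler: p_{n+1} = p_n + h·f(x_n, p_n).
x=0.000000, p=2.500000: f=-0.975000 → p ← 2.500000 + 0.5·(-0.975000) = 2.012500
x=0.500000, p=2.012500: f=0.196219 → p ← 2.012500 + 0.5·0.196219 = 2.110609
x=1.000000, p=2.110609: f=-0.001286 → p ← 2.110609 + 0.5·(-0.001286) = 2.109966
x=1.500000, p=2.109966: f=0.000071 → p ← 2.109966 + 0.5·0.000071 = 2.110002
p(2) ≈ 2.1100

2.1100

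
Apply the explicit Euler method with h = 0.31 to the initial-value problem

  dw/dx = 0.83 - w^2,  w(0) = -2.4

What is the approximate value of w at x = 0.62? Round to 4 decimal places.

-8.4548

Euler: w_{n+1} = w_n + h·f(x_n, w_n).
x=0.000000, w=-2.400000: f=-4.930000 → w ← -2.400000 + 0.31·(-4.930000) = -3.928300
x=0.310000, w=-3.928300: f=-14.601541 → w ← -3.928300 + 0.31·(-14.601541) = -8.454778
w(0.62) ≈ -8.4548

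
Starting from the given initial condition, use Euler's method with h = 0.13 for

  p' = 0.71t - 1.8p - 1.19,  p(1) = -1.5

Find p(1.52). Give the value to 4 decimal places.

Euler: p_{n+1} = p_n + h·f(t_n, p_n).
t=1.000000, p=-1.500000: f=2.220000 → p ← -1.500000 + 0.13·2.220000 = -1.211400
t=1.130000, p=-1.211400: f=1.792820 → p ← -1.211400 + 0.13·1.792820 = -0.978333
t=1.260000, p=-0.978333: f=1.465600 → p ← -0.978333 + 0.13·1.465600 = -0.787805
t=1.390000, p=-0.787805: f=1.214950 → p ← -0.787805 + 0.13·1.214950 = -0.629862
p(1.52) ≈ -0.6299

-0.6299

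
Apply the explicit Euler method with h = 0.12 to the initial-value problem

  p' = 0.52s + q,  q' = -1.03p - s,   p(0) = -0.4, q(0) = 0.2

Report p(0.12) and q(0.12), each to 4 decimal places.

-0.3760, 0.2494

Euler on (p,q): p_{n+1} = p_n + h·p', q_{n+1} = q_n + h·q'.
0.000000: (-0.400000, 0.200000); f=(0.200000, 0.412000) → (-0.376000, 0.249440)
(p(0.12), q(0.12)) ≈ (-0.3760, 0.2494)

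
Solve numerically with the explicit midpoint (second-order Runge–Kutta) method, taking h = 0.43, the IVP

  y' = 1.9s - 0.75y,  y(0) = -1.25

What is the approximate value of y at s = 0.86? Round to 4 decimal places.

-0.0668

Midpoint: k1 = f(s_n, y_n); k2 = f(s_n + h/2, y_n + (h/2)·k1); y_{n+1} = y_n + h·k2.
s=0.000000, y=-1.250000:
  k1 = f(0.000000, -1.250000) = 0.937500
  k2 = f(0.215000, -1.048437) = 1.194828
  y ← -1.250000 + 0.43·1.194828 = -0.736224
s=0.430000, y=-0.736224:
  k1 = f(0.430000, -0.736224) = 1.369168
  k2 = f(0.645000, -0.441853) = 1.556890
  y ← -0.736224 + 0.43·1.556890 = -0.066761
y(0.86) ≈ -0.0668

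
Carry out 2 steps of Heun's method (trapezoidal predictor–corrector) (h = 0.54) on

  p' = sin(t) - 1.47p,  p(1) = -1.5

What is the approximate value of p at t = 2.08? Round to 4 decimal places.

Heun: k1 = f(t_n, p_n); k2 = f(t_n + h, p_n + h·k1); p_{n+1} = p_n + (h/2)·(k1 + k2).
t=1.000000, p=-1.500000:
  k1 = f(1.000000, -1.500000) = 3.046471
  k2 = f(1.540000, 0.145094) = 0.786237
  p ← -1.500000 + (0.54/2)·(3.046471 + 0.786237) = -0.465169
t=1.540000, p=-0.465169:
  k1 = f(1.540000, -0.465169) = 1.683324
  k2 = f(2.080000, 0.443826) = 0.220709
  p ← -0.465169 + (0.54/2)·(1.683324 + 0.220709) = 0.048920
p(2.08) ≈ 0.0489

0.0489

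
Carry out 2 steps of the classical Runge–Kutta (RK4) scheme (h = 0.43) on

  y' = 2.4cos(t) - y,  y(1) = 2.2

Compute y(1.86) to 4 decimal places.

1.0371

RK4: k1 = f(t_n, y_n); k2 = f(t_n + h/2, y_n + (h/2)·k1); k3 = f(t_n + h/2, y_n + (h/2)·k2); k4 = f(t_n + h, y_n + h·k3); y_{n+1} = y_n + (h/6)·(k1 + 2k2 + 2k3 + k4).
t=1.000000, y=2.200000:
  k1 = f(1.000000, 2.200000) = -0.903274
  k2 = f(1.215000, 2.005796) = -1.169787
  k3 = f(1.215000, 1.948496) = -1.112487
  k4 = f(1.430000, 1.721631) = -1.384835
  y ← 2.200000 + (0.43/6)·(k1 + 2k2 + 2k3 + k4) = 1.708893
t=1.430000, y=1.708893:
  k1 = f(1.430000, 1.708893) = -1.372097
  k2 = f(1.645000, 1.413892) = -1.591817
  k3 = f(1.645000, 1.366652) = -1.544578
  k4 = f(1.860000, 1.044725) = -1.729178
  y ← 1.708893 + (0.43/6)·(k1 + 2k2 + 2k3 + k4) = 1.037085
y(1.86) ≈ 1.0371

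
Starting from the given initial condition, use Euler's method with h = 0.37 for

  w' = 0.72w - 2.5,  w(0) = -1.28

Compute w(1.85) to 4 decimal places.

-12.0071

Euler: w_{n+1} = w_n + h·f(t_n, w_n).
t=0.000000, w=-1.280000: f=-3.421600 → w ← -1.280000 + 0.37·(-3.421600) = -2.545992
t=0.370000, w=-2.545992: f=-4.333114 → w ← -2.545992 + 0.37·(-4.333114) = -4.149244
t=0.740000, w=-4.149244: f=-5.487456 → w ← -4.149244 + 0.37·(-5.487456) = -6.179603
t=1.110000, w=-6.179603: f=-6.949314 → w ← -6.179603 + 0.37·(-6.949314) = -8.750849
t=1.480000, w=-8.750849: f=-8.800611 → w ← -8.750849 + 0.37·(-8.800611) = -12.007075
w(1.85) ≈ -12.0071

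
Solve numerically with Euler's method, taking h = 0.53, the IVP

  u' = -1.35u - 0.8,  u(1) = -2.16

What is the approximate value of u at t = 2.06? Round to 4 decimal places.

-0.7195

Euler: u_{n+1} = u_n + h·f(t_n, u_n).
t=1.000000, u=-2.160000: f=2.116000 → u ← -2.160000 + 0.53·2.116000 = -1.038520
t=1.530000, u=-1.038520: f=0.602002 → u ← -1.038520 + 0.53·0.602002 = -0.719459
u(2.06) ≈ -0.7195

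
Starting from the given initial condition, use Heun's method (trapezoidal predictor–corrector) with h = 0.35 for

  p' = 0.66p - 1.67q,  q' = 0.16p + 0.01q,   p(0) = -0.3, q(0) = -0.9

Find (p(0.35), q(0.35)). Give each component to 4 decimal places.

0.2153, -0.9072

Heun on (p,q): k1 = f(t_n, state_n); k2 = f(t_n + h, state_n + h·k1); state_{n+1} = state_n + (h/2)·(k1 + k2).
0.000000: (-0.300000, -0.900000)
  k1 = (1.305000, -0.057000)
  predictor → (0.156750, -0.919950)
  k2 = (1.639772, 0.015880)
  → (0.215335, -0.907196)
(p(0.35), q(0.35)) ≈ (0.2153, -0.9072)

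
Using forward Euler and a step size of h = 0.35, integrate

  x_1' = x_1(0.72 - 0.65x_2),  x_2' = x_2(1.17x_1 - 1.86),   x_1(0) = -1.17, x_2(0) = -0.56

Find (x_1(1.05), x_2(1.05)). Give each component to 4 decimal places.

-2.5066, 0.0106

Euler on (x_1,x_2): x_1_{n+1} = x_1_n + h·x_1', x_2_{n+1} = x_2_n + h·x_2'.
0.000000: (-1.170000, -0.560000); f=(-1.268280, 1.808184) → (-1.613898, 0.072864)
0.350000: (-1.613898, 0.072864); f=(-1.085569, -0.273115) → (-1.993847, -0.022726)
0.700000: (-1.993847, -0.022726); f=(-1.465023, 0.095285) → (-2.506605, 0.010624)
(x_1(1.05), x_2(1.05)) ≈ (-2.5066, 0.0106)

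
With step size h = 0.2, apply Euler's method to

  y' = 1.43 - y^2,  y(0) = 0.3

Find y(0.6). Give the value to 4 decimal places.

Euler: y_{n+1} = y_n + h·f(x_n, y_n).
x=0.000000, y=0.300000: f=1.340000 → y ← 0.300000 + 0.2·1.340000 = 0.568000
x=0.200000, y=0.568000: f=1.107376 → y ← 0.568000 + 0.2·1.107376 = 0.789475
x=0.400000, y=0.789475: f=0.806729 → y ← 0.789475 + 0.2·0.806729 = 0.950821
y(0.6) ≈ 0.9508

0.9508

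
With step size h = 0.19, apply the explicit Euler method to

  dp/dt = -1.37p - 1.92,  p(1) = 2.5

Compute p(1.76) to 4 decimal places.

-0.2334

Euler: p_{n+1} = p_n + h·f(t_n, p_n).
t=1.000000, p=2.500000: f=-5.345000 → p ← 2.500000 + 0.19·(-5.345000) = 1.484450
t=1.190000, p=1.484450: f=-3.953696 → p ← 1.484450 + 0.19·(-3.953696) = 0.733248
t=1.380000, p=0.733248: f=-2.924549 → p ← 0.733248 + 0.19·(-2.924549) = 0.177583
t=1.570000, p=0.177583: f=-2.163289 → p ← 0.177583 + 0.19·(-2.163289) = -0.233442
p(1.76) ≈ -0.2334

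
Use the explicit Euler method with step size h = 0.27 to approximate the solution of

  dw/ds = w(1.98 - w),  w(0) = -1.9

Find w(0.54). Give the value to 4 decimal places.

-10.0569

Euler: w_{n+1} = w_n + h·f(s_n, w_n).
s=0.000000, w=-1.900000: f=-7.372000 → w ← -1.900000 + 0.27·(-7.372000) = -3.890440
s=0.270000, w=-3.890440: f=-22.838595 → w ← -3.890440 + 0.27·(-22.838595) = -10.056861
w(0.54) ≈ -10.0569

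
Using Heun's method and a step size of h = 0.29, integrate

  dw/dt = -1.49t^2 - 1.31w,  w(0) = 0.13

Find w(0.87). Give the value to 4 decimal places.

-0.2323

Heun: k1 = f(t_n, w_n); k2 = f(t_n + h, w_n + h·k1); w_{n+1} = w_n + (h/2)·(k1 + k2).
t=0.000000, w=0.130000:
  k1 = f(0.000000, 0.130000) = -0.170300
  k2 = f(0.290000, 0.080613) = -0.230912
  w ← 0.130000 + (0.29/2)·(-0.170300 + (-0.230912)) = 0.071824
t=0.290000, w=0.071824:
  k1 = f(0.290000, 0.071824) = -0.219399
  k2 = f(0.580000, 0.008199) = -0.511976
  w ← 0.071824 + (0.29/2)·(-0.219399 + (-0.511976)) = -0.034225
t=0.580000, w=-0.034225:
  k1 = f(0.580000, -0.034225) = -0.456401
  k2 = f(0.870000, -0.166581) = -0.909559
  w ← -0.034225 + (0.29/2)·(-0.456401 + (-0.909559)) = -0.232289
w(0.87) ≈ -0.2323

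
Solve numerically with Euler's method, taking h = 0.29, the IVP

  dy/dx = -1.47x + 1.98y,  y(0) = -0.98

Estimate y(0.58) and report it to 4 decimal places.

-2.5522

Euler: y_{n+1} = y_n + h·f(x_n, y_n).
x=0.000000, y=-0.980000: f=-1.940400 → y ← -0.980000 + 0.29·(-1.940400) = -1.542716
x=0.290000, y=-1.542716: f=-3.480878 → y ← -1.542716 + 0.29·(-3.480878) = -2.552171
y(0.58) ≈ -2.5522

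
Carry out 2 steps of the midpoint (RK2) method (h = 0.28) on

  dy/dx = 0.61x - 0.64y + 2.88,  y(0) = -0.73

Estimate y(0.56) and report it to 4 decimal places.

0.9247

Midpoint: k1 = f(x_n, y_n); k2 = f(x_n + h/2, y_n + (h/2)·k1); y_{n+1} = y_n + h·k2.
x=0.000000, y=-0.730000:
  k1 = f(0.000000, -0.730000) = 3.347200
  k2 = f(0.140000, -0.261392) = 3.132691
  y ← -0.730000 + 0.28·3.132691 = 0.147153
x=0.280000, y=0.147153:
  k1 = f(0.280000, 0.147153) = 2.956622
  k2 = f(0.420000, 0.561080) = 2.777108
  y ← 0.147153 + 0.28·2.777108 = 0.924744
y(0.56) ≈ 0.9247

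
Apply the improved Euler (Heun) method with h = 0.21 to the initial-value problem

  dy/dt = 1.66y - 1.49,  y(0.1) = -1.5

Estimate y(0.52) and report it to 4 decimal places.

-3.8647

Heun: k1 = f(t_n, y_n); k2 = f(t_n + h, y_n + h·k1); y_{n+1} = y_n + (h/2)·(k1 + k2).
t=0.100000, y=-1.500000:
  k1 = f(0.100000, -1.500000) = -3.980000
  k2 = f(0.310000, -2.335800) = -5.367428
  y ← -1.500000 + (0.21/2)·(-3.980000 + (-5.367428)) = -2.481480
t=0.310000, y=-2.481480:
  k1 = f(0.310000, -2.481480) = -5.609257
  k2 = f(0.520000, -3.659424) = -7.564644
  y ← -2.481480 + (0.21/2)·(-5.609257 + (-7.564644)) = -3.864739
y(0.52) ≈ -3.8647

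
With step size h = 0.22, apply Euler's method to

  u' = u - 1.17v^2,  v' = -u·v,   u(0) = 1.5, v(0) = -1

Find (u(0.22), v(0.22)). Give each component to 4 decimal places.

1.5726, -0.6700

Euler on (u,v): u_{n+1} = u_n + h·u', v_{n+1} = v_n + h·v'.
0.000000: (1.500000, -1.000000); f=(0.330000, 1.500000) → (1.572600, -0.670000)
(u(0.22), v(0.22)) ≈ (1.5726, -0.6700)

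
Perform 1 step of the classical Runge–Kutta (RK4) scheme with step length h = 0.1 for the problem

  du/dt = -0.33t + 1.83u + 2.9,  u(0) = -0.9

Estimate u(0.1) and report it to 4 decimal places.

-0.7643

RK4: k1 = f(t_n, u_n); k2 = f(t_n + h/2, u_n + (h/2)·k1); k3 = f(t_n + h/2, u_n + (h/2)·k2); k4 = f(t_n + h, u_n + h·k3); u_{n+1} = u_n + (h/6)·(k1 + 2k2 + 2k3 + k4).
t=0.000000, u=-0.900000:
  k1 = f(0.000000, -0.900000) = 1.253000
  k2 = f(0.050000, -0.837350) = 1.351149
  k3 = f(0.050000, -0.832443) = 1.360130
  k4 = f(0.100000, -0.763987) = 1.468904
  u ← -0.900000 + (0.1/6)·(k1 + 2k2 + 2k3 + k4) = -0.764259
u(0.1) ≈ -0.7643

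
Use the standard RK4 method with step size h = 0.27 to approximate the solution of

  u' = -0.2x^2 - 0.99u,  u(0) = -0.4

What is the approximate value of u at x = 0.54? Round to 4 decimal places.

-0.2436

RK4: k1 = f(x_n, u_n); k2 = f(x_n + h/2, u_n + (h/2)·k1); k3 = f(x_n + h/2, u_n + (h/2)·k2); k4 = f(x_n + h, u_n + h·k3); u_{n+1} = u_n + (h/6)·(k1 + 2k2 + 2k3 + k4).
x=0.000000, u=-0.400000:
  k1 = f(0.000000, -0.400000) = 0.396000
  k2 = f(0.135000, -0.346540) = 0.339430
  k3 = f(0.135000, -0.354177) = 0.346990
  k4 = f(0.270000, -0.306313) = 0.288670
  u ← -0.400000 + (0.27/6)·(k1 + 2k2 + 2k3 + k4) = -0.307412
x=0.270000, u=-0.307412:
  k1 = f(0.270000, -0.307412) = 0.289758
  k2 = f(0.405000, -0.268295) = 0.232807
  k3 = f(0.405000, -0.275983) = 0.240418
  k4 = f(0.540000, -0.242499) = 0.181754
  u ← -0.307412 + (0.27/6)·(k1 + 2k2 + 2k3 + k4) = -0.243604
u(0.54) ≈ -0.2436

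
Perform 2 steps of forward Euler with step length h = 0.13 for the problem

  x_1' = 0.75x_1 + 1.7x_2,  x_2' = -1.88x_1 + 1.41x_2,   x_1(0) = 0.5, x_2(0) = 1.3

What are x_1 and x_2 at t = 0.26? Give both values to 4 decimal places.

Euler on (x_1,x_2): x_1_{n+1} = x_1_n + h·x_1', x_2_{n+1} = x_2_n + h·x_2'.
0.000000: (0.500000, 1.300000); f=(2.585000, 0.893000) → (0.836050, 1.416090)
0.130000: (0.836050, 1.416090); f=(3.034390, 0.424913) → (1.230521, 1.471329)
(x_1(0.26), x_2(0.26)) ≈ (1.2305, 1.4713)

1.2305, 1.4713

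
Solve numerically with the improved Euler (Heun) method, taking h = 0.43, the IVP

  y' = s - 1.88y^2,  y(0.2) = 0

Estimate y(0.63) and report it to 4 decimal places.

0.1755

Heun: k1 = f(s_n, y_n); k2 = f(s_n + h, y_n + h·k1); y_{n+1} = y_n + (h/2)·(k1 + k2).
s=0.200000, y=0.000000:
  k1 = f(0.200000, 0.000000) = 0.200000
  k2 = f(0.630000, 0.086000) = 0.616096
  y ← 0.000000 + (0.43/2)·(0.200000 + 0.616096) = 0.175461
y(0.63) ≈ 0.1755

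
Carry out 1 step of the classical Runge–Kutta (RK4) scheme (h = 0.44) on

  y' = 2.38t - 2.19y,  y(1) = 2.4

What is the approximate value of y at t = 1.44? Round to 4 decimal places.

RK4: k1 = f(t_n, y_n); k2 = f(t_n + h/2, y_n + (h/2)·k1); k3 = f(t_n + h/2, y_n + (h/2)·k2); k4 = f(t_n + h, y_n + h·k3); y_{n+1} = y_n + (h/6)·(k1 + 2k2 + 2k3 + k4).
t=1.000000, y=2.400000:
  k1 = f(1.000000, 2.400000) = -2.876000
  k2 = f(1.220000, 1.767280) = -0.966743
  k3 = f(1.220000, 2.187316) = -1.886623
  k4 = f(1.440000, 1.569886) = -0.010850
  y ← 2.400000 + (0.44/6)·(k1 + 2k2 + 2k3 + k4) = 1.769804
y(1.44) ≈ 1.7698

1.7698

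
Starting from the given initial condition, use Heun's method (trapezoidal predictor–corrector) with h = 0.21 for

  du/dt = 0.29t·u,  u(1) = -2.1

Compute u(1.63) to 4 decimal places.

Heun: k1 = f(t_n, u_n); k2 = f(t_n + h, u_n + h·k1); u_{n+1} = u_n + (h/2)·(k1 + k2).
t=1.000000, u=-2.100000:
  k1 = f(1.000000, -2.100000) = -0.609000
  k2 = f(1.210000, -2.227890) = -0.781767
  u ← -2.100000 + (0.21/2)·(-0.609000 + (-0.781767)) = -2.246030
t=1.210000, u=-2.246030:
  k1 = f(1.210000, -2.246030) = -0.788132
  k2 = f(1.420000, -2.411538) = -0.993071
  u ← -2.246030 + (0.21/2)·(-0.788132 + (-0.993071)) = -2.433057
t=1.420000, u=-2.433057:
  k1 = f(1.420000, -2.433057) = -1.001933
  k2 = f(1.630000, -2.643463) = -1.249565
  u ← -2.433057 + (0.21/2)·(-1.001933 + (-1.249565)) = -2.669464
u(1.63) ≈ -2.6695

-2.6695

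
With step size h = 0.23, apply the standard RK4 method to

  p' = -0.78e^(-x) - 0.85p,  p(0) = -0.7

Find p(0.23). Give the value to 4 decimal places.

-0.7207

RK4: k1 = f(x_n, p_n); k2 = f(x_n + h/2, p_n + (h/2)·k1); k3 = f(x_n + h/2, p_n + (h/2)·k2); k4 = f(x_n + h, p_n + h·k3); p_{n+1} = p_n + (h/6)·(k1 + 2k2 + 2k3 + k4).
x=0.000000, p=-0.700000:
  k1 = f(0.000000, -0.700000) = -0.185000
  k2 = f(0.115000, -0.721275) = -0.082182
  k3 = f(0.115000, -0.709451) = -0.092232
  k4 = f(0.230000, -0.721213) = -0.006705
  p ← -0.700000 + (0.23/6)·(k1 + 2k2 + 2k3 + k4) = -0.720720
p(0.23) ≈ -0.7207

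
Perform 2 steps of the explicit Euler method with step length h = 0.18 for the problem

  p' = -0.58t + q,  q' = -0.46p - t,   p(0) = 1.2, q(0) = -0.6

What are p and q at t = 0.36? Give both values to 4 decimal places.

0.9473, -0.8222

Euler on (p,q): p_{n+1} = p_n + h·p', q_{n+1} = q_n + h·q'.
0.000000: (1.200000, -0.600000); f=(-0.600000, -0.552000) → (1.092000, -0.699360)
0.180000: (1.092000, -0.699360); f=(-0.803760, -0.682320) → (0.947323, -0.822178)
(p(0.36), q(0.36)) ≈ (0.9473, -0.8222)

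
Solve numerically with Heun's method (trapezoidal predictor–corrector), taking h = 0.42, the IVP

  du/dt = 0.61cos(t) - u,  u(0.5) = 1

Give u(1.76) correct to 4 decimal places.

Heun: k1 = f(t_n, u_n); k2 = f(t_n + h, u_n + h·k1); u_{n+1} = u_n + (h/2)·(k1 + k2).
t=0.500000, u=1.000000:
  k1 = f(0.500000, 1.000000) = -0.464675
  k2 = f(0.920000, 0.804837) = -0.435286
  u ← 1.000000 + (0.42/2)·(-0.464675 + (-0.435286)) = 0.811008
t=0.920000, u=0.811008:
  k1 = f(0.920000, 0.811008) = -0.441458
  k2 = f(1.340000, 0.625596) = -0.486057
  u ← 0.811008 + (0.42/2)·(-0.441458 + (-0.486057)) = 0.616230
t=1.340000, u=0.616230:
  k1 = f(1.340000, 0.616230) = -0.476691
  k2 = f(1.760000, 0.416020) = -0.530747
  u ← 0.616230 + (0.42/2)·(-0.476691 + (-0.530747)) = 0.404668
u(1.76) ≈ 0.4047

0.4047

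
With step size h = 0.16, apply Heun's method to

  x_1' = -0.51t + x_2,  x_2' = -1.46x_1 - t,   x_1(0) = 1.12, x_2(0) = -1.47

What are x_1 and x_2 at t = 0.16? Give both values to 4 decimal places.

0.8573, -1.7170

Heun on (x_1,x_2): k1 = f(t_n, state_n); k2 = f(t_n + h, state_n + h·k1); state_{n+1} = state_n + (h/2)·(k1 + k2).
0.000000: (1.120000, -1.470000)
  k1 = (-1.470000, -1.635200)
  predictor → (0.884800, -1.731632)
  k2 = (-1.813232, -1.451808)
  → (0.857341, -1.716961)
(x_1(0.16), x_2(0.16)) ≈ (0.8573, -1.7170)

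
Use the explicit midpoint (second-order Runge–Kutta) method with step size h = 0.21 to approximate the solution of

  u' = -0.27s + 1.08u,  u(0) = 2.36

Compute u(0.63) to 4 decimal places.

Midpoint: k1 = f(s_n, u_n); k2 = f(s_n + h/2, u_n + (h/2)·k1); u_{n+1} = u_n + h·k2.
s=0.000000, u=2.360000:
  k1 = f(0.000000, 2.360000) = 2.548800
  k2 = f(0.105000, 2.627624) = 2.809484
  u ← 2.360000 + 0.21·2.809484 = 2.949992
s=0.210000, u=2.949992:
  k1 = f(0.210000, 2.949992) = 3.129291
  k2 = f(0.315000, 3.278567) = 3.455803
  u ← 2.949992 + 0.21·3.455803 = 3.675710
s=0.420000, u=3.675710:
  k1 = f(0.420000, 3.675710) = 3.856367
  k2 = f(0.525000, 4.080629) = 4.265329
  u ← 3.675710 + 0.21·4.265329 = 4.571429
u(0.63) ≈ 4.5714

4.5714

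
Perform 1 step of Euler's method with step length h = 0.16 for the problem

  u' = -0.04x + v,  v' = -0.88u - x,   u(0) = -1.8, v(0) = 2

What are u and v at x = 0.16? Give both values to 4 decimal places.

-1.4800, 2.2534

Euler on (u,v): u_{n+1} = u_n + h·u', v_{n+1} = v_n + h·v'.
0.000000: (-1.800000, 2.000000); f=(2.000000, 1.584000) → (-1.480000, 2.253440)
(u(0.16), v(0.16)) ≈ (-1.4800, 2.2534)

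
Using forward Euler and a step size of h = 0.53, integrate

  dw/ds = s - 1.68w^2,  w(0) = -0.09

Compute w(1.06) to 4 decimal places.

0.1753

Euler: w_{n+1} = w_n + h·f(s_n, w_n).
s=0.000000, w=-0.090000: f=-0.013608 → w ← -0.090000 + 0.53·(-0.013608) = -0.097212
s=0.530000, w=-0.097212: f=0.514124 → w ← -0.097212 + 0.53·0.514124 = 0.175273
w(1.06) ≈ 0.1753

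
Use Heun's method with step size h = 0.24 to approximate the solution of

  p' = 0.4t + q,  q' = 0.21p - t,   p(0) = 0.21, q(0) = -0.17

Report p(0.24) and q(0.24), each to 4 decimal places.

0.1820, -0.1892

Heun on (p,q): k1 = f(t_n, state_n); k2 = f(t_n + h, state_n + h·k1); state_{n+1} = state_n + (h/2)·(k1 + k2).
0.000000: (0.210000, -0.170000)
  k1 = (-0.170000, 0.044100)
  predictor → (0.169200, -0.159416)
  k2 = (-0.063416, -0.204468)
  → (0.181990, -0.189244)
(p(0.24), q(0.24)) ≈ (0.1820, -0.1892)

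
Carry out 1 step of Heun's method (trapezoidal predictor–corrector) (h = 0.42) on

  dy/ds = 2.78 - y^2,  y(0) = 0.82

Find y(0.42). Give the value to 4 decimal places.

1.2358

Heun: k1 = f(s_n, y_n); k2 = f(s_n + h, y_n + h·k1); y_{n+1} = y_n + (h/2)·(k1 + k2).
s=0.000000, y=0.820000:
  k1 = f(0.000000, 0.820000) = 2.107600
  k2 = f(0.420000, 1.705192) = -0.127680
  y ← 0.820000 + (0.42/2)·(2.107600 + (-0.127680)) = 1.235783
y(0.42) ≈ 1.2358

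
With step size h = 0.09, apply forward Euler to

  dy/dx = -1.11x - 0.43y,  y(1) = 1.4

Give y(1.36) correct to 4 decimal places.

Euler: y_{n+1} = y_n + h·f(x_n, y_n).
x=1.000000, y=1.400000: f=-1.712000 → y ← 1.400000 + 0.09·(-1.712000) = 1.245920
x=1.090000, y=1.245920: f=-1.745646 → y ← 1.245920 + 0.09·(-1.745646) = 1.088812
x=1.180000, y=1.088812: f=-1.777989 → y ← 1.088812 + 0.09·(-1.777989) = 0.928793
x=1.270000, y=0.928793: f=-1.809081 → y ← 0.928793 + 0.09·(-1.809081) = 0.765976
y(1.36) ≈ 0.7660

0.7660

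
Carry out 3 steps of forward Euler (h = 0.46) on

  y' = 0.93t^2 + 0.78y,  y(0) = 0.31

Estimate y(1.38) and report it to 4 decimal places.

1.2628

Euler: y_{n+1} = y_n + h·f(t_n, y_n).
t=0.000000, y=0.310000: f=0.241800 → y ← 0.310000 + 0.46·0.241800 = 0.421228
t=0.460000, y=0.421228: f=0.525346 → y ← 0.421228 + 0.46·0.525346 = 0.662887
t=0.920000, y=0.662887: f=1.304204 → y ← 0.662887 + 0.46·1.304204 = 1.262821
y(1.38) ≈ 1.2628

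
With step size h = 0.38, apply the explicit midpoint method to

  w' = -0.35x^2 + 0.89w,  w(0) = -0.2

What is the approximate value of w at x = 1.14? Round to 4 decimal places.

Midpoint: k1 = f(x_n, w_n); k2 = f(x_n + h/2, w_n + (h/2)·k1); w_{n+1} = w_n + h·k2.
x=0.000000, w=-0.200000:
  k1 = f(0.000000, -0.200000) = -0.178000
  k2 = f(0.190000, -0.233820) = -0.220735
  w ← -0.200000 + 0.38·(-0.220735) = -0.283879
x=0.380000, w=-0.283879:
  k1 = f(0.380000, -0.283879) = -0.303193
  k2 = f(0.570000, -0.341486) = -0.417637
  w ← -0.283879 + 0.38·(-0.417637) = -0.442581
x=0.760000, w=-0.442581:
  k1 = f(0.760000, -0.442581) = -0.596057
  k2 = f(0.950000, -0.555832) = -0.810566
  w ← -0.442581 + 0.38·(-0.810566) = -0.750596
w(1.14) ≈ -0.7506

-0.7506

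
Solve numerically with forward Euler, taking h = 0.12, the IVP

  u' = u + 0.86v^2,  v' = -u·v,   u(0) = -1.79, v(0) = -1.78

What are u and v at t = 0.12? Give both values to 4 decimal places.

-1.6778, -2.1623

Euler on (u,v): u_{n+1} = u_n + h·u', v_{n+1} = v_n + h·v'.
0.000000: (-1.790000, -1.780000); f=(0.934824, -3.186200) → (-1.677821, -2.162344)
(u(0.12), v(0.12)) ≈ (-1.6778, -2.1623)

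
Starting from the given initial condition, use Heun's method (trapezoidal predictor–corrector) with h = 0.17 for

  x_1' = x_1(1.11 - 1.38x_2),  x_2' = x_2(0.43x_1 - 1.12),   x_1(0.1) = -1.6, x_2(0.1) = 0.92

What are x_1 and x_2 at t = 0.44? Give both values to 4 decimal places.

Heun on (x_1,x_2): k1 = f(t_n, state_n); k2 = f(t_n + h, state_n + h·k1); state_{n+1} = state_n + (h/2)·(k1 + k2).
0.100000: (-1.600000, 0.920000)
  k1 = (0.255360, -1.663360)
  predictor → (-1.556589, 0.637229)
  k2 = (-0.358987, -1.140215)
  → (-1.608808, 0.681696)
0.270000: (-1.608808, 0.681696)
  k1 = (-0.272306, -1.235089)
  predictor → (-1.655100, 0.471731)
  k2 = (-0.759709, -0.864067)
  → (-1.696530, 0.503268)
(x_1(0.44), x_2(0.44)) ≈ (-1.6965, 0.5033)

-1.6965, 0.5033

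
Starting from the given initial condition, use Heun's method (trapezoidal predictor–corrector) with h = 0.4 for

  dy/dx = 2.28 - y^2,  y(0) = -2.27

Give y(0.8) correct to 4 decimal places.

Heun: k1 = f(x_n, y_n); k2 = f(x_n + h, y_n + h·k1); y_{n+1} = y_n + (h/2)·(k1 + k2).
x=0.000000, y=-2.270000:
  k1 = f(0.000000, -2.270000) = -2.872900
  k2 = f(0.400000, -3.419160) = -9.410655
  y ← -2.270000 + (0.4/2)·(-2.872900 + (-9.410655)) = -4.726711
x=0.400000, y=-4.726711:
  k1 = f(0.400000, -4.726711) = -20.061797
  k2 = f(0.800000, -12.751430) = -160.318963
  y ← -4.726711 + (0.4/2)·(-20.061797 + (-160.318963)) = -40.802863
y(0.8) ≈ -40.8029

-40.8029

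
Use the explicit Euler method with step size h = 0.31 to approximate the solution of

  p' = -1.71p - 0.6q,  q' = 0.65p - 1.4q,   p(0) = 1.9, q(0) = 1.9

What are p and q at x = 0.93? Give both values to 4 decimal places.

Euler on (p,q): p_{n+1} = p_n + h·p', q_{n+1} = q_n + h·q'.
0.000000: (1.900000, 1.900000); f=(-4.389000, -1.425000) → (0.539410, 1.458250)
0.310000: (0.539410, 1.458250); f=(-1.797341, -1.690933) → (-0.017766, 0.934061)
0.620000: (-0.017766, 0.934061); f=(-0.530057, -1.319233) → (-0.182083, 0.525099)
(p(0.93), q(0.93)) ≈ (-0.1821, 0.5251)

-0.1821, 0.5251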